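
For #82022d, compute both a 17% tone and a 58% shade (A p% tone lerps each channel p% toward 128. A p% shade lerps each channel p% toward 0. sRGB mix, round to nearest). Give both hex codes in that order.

#82022d is rgb(130, 2, 45).
17% tone:
  R: 130 + 0.17×(128−130) = 130 − 0.34 = 129.66 → 130
  G: 2 + 21.42 = 23.42 → 23
  B: 45 + 0.17×(128−45) = 45 + 14.11 = 59.11 → 59
  → #82173b
58% shade:
  R: 130 − 75.4 = 54.6 → 55
  G: 2 − 1.16 = 0.84 → 1
  B: 45 − 26.1 = 18.9 → 19
  → #370113

#82173b, #370113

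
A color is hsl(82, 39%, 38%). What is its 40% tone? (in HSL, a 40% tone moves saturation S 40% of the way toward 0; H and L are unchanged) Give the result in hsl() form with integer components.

S moves 40% from 39 toward 0: 39 − 15.6 = 23.4 → 23.
H and L are unchanged.

hsl(82, 23%, 38%)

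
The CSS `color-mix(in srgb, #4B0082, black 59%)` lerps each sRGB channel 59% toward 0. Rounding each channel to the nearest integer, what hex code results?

#1F0035

#4B0082 is rgb(75, 0, 130).
A 59% shade moves each channel 59% toward 0:
  R: 75 − 44.25 = 30.75 → 31
  G: 0 + 0.59×(0−0) = 0 + 0 = 0 → 0
  B: 130 − 76.7 = 53.3 → 53
rgb(31, 0, 53) = #1F0035.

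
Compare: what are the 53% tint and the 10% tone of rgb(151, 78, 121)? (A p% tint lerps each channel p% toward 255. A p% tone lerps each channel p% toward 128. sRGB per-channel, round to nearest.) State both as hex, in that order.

#CEACC0, #95537A

53% tint:
  R: 151 + 0.53×(255−151) = 151 + 55.12 = 206.12 → 206
  G: 78 + 93.81 = 171.81 → 172
  B: 121 + 71.02 = 192.02 → 192
  → #CEACC0
10% tone:
  R: 151 + 0.1×(128−151) = 151 − 2.3 = 148.7 → 149
  G: 78 + 5 = 83 → 83
  B: 121 + 0.1×(128−121) = 121 + 0.7 = 121.7 → 122
  → #95537A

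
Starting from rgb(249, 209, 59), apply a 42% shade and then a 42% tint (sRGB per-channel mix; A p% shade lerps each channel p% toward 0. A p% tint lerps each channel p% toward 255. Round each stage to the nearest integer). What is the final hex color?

#bfb17f

Lerp each channel 42% toward 0:
  R: 249 + 0.42×(0−249) = 249 − 104.58 = 144.42 → 144
  G: 209 − 87.78 = 121.22 → 121
  B: 59 + 0.42×(0−59) = 59 − 24.78 = 34.22 → 34
After the shade: rgb(144, 121, 34) = #907922.
Per channel, c → c + 0.42(255 − c):
  R: 144 + 46.62 = 190.62 → 191
  G: 121 + 56.28 = 177.28 → 177
  B: 34 + 0.42×(255−34) = 34 + 92.82 = 126.82 → 127
rgb(191, 177, 127) = #bfb17f.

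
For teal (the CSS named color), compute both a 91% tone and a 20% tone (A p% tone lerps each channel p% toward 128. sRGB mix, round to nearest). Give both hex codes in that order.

#748080, #1A8080

CSS teal is rgb(0, 128, 128).
91% tone:
  R: 0 + 0.91×(128−0) = 0 + 116.48 = 116.48 → 116
  G: 128 + 0.91×(128−128) = 128 + 0 = 128 → 128
  B: 128 + 0.91×(128−128) = 128 + 0 = 128 → 128
  → #748080
20% tone:
  R: 0 + 0.2×(128−0) = 0 + 25.6 = 25.6 → 26
  G: 128 + 0.2×(128−128) = 128 + 0 = 128 → 128
  B: 128 + 0 = 128 → 128
  → #1A8080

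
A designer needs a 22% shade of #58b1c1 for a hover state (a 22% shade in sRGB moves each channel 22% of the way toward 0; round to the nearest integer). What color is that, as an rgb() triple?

rgb(69, 138, 151)

#58b1c1 is rgb(88, 177, 193).
Lerp each channel 22% toward 0:
  R: 88 + 0.22×(0−88) = 88 − 19.36 = 68.64 → 69
  G: 177 − 38.94 = 138.06 → 138
  B: 193 − 42.46 = 150.54 → 151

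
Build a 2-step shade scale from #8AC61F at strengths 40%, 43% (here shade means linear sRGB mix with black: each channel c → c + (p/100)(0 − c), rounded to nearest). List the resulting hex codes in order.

#537713, #4F7112

#8AC61F is rgb(138, 198, 31).
40%: (138 − 55.2 = 82.8→83, 198 − 79.2 = 118.8→119, 31 − 12.4 = 18.6→19) → #537713
43%: (138 − 59.34 = 78.66→79, 198 − 85.14 = 112.86→113, 31 − 13.33 = 17.67→18) → #4F7112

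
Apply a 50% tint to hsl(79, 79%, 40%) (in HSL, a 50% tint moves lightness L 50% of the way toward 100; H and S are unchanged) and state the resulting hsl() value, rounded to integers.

hsl(79, 79%, 70%)

L moves 50% from 40 toward 100: 40 + 30 = 70 → 70.
H and S are unchanged.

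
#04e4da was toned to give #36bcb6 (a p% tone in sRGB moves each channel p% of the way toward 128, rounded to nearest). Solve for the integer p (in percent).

40%

#04e4da is rgb(4, 228, 218); #36bcb6 is rgb(54, 188, 182).
On the R channel (widest range): 54 ≈ 4 + (p/100)(128 − 4), so p ≈ 100×(54 − 4)/(128 − 4) = 5000/124 = 40.32.
p = 40 reproduces all three channels after rounding.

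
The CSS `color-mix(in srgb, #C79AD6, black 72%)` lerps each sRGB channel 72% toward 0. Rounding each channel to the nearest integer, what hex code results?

#382B3C

#C79AD6 is rgb(199, 154, 214).
A 72% shade moves each channel 72% toward 0:
  R: 199 + 0.72×(0−199) = 199 − 143.28 = 55.72 → 56
  G: 154 + 0.72×(0−154) = 154 − 110.88 = 43.12 → 43
  B: 214 + 0.72×(0−214) = 214 − 154.08 = 59.92 → 60
rgb(56, 43, 60) = #382B3C.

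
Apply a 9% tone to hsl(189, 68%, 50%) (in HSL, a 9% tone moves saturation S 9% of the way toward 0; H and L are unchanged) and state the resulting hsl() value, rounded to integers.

hsl(189, 62%, 50%)

S moves 9% from 68 toward 0: 68 − 6.12 = 61.88 → 62.
H and L are unchanged.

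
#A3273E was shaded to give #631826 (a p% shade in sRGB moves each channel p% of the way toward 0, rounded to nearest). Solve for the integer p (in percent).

#A3273E is rgb(163, 39, 62); #631826 is rgb(99, 24, 38).
On the R channel (widest range): 99 ≈ 163 + (p/100)(0 − 163), so p ≈ 100×(99 − 163)/(0 − 163) = -6400/-163 = 39.26.
p = 39 reproduces all three channels after rounding.

39%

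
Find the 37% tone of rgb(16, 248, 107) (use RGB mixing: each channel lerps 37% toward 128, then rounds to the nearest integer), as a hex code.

A 37% tone moves each channel 37% toward 128:
  R: 16 + 0.37×(128−16) = 16 + 41.44 = 57.44 → 57
  G: 248 + 0.37×(128−248) = 248 − 44.4 = 203.6 → 204
  B: 107 + 0.37×(128−107) = 107 + 7.77 = 114.77 → 115
rgb(57, 204, 115) = #39cc73.

#39cc73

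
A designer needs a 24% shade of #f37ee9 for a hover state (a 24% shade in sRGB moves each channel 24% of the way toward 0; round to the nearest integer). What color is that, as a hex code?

#f37ee9 is rgb(243, 126, 233).
Per channel, c → c + 0.24(0 − c):
  R: 243 + 0.24×(0−243) = 243 − 58.32 = 184.68 → 185
  G: 126 − 30.24 = 95.76 → 96
  B: 233 − 55.92 = 177.08 → 177
rgb(185, 96, 177) = #b960b1.

#b960b1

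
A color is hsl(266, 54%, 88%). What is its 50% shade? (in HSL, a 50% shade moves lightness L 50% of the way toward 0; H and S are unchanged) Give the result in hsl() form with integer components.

hsl(266, 54%, 44%)

L moves 50% from 88 toward 0: 88 − 44 = 44 → 44.
H and S are unchanged.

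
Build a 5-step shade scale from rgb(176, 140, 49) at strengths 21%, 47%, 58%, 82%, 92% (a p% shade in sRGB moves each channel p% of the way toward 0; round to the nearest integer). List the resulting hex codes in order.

21%: (176 − 36.96 = 139.04→139, 140 − 29.4 = 110.6→111, 49 − 10.29 = 38.71→39) → #8b6f27
47%: (176 − 82.72 = 93.28→93, 140 − 65.8 = 74.2→74, 49 − 23.03 = 25.97→26) → #5d4a1a
58%: (176 − 102.08 = 73.92→74, 140 − 81.2 = 58.8→59, 49 − 28.42 = 20.58→21) → #4a3b15
82%: (176 − 144.32 = 31.68→32, 140 − 114.8 = 25.2→25, 49 − 40.18 = 8.82→9) → #201909
92%: (176 − 161.92 = 14.08→14, 140 − 128.8 = 11.2→11, 49 − 45.08 = 3.92→4) → #0e0b04

#8b6f27, #5d4a1a, #4a3b15, #201909, #0e0b04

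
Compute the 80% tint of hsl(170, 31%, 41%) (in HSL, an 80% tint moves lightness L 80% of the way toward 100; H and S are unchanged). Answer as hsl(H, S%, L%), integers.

L moves 80% from 41 toward 100: 41 + 47.2 = 88.2 → 88.
H and S are unchanged.

hsl(170, 31%, 88%)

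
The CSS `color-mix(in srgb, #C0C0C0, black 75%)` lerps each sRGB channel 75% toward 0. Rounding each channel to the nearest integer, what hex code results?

#C0C0C0 is rgb(192, 192, 192).
Per channel, c → c + 0.75(0 − c):
  R: 192 + 0.75×(0−192) = 192 − 144 = 48 → 48
  G: 192 − 144 = 48 → 48
  B: 192 + 0.75×(0−192) = 192 − 144 = 48 → 48
rgb(48, 48, 48) = #303030.

#303030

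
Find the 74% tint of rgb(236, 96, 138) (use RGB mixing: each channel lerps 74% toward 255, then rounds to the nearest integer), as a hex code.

#FAD6E1

Lerp each channel 74% toward 255:
  R: 236 + 14.06 = 250.06 → 250
  G: 96 + 117.66 = 213.66 → 214
  B: 138 + 86.58 = 224.58 → 225
rgb(250, 214, 225) = #FAD6E1.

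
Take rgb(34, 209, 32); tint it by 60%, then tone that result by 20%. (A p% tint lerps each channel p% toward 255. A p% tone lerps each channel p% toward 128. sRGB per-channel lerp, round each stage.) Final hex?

Per channel, c → c + 0.6(255 − c):
  R: 34 + 0.6×(255−34) = 34 + 132.6 = 166.6 → 167
  G: 209 + 0.6×(255−209) = 209 + 27.6 = 236.6 → 237
  B: 32 + 133.8 = 165.8 → 166
After the tint: rgb(167, 237, 166) = #a7eda6.
Lerp each channel 20% toward 128:
  R: 167 − 7.8 = 159.2 → 159
  G: 237 − 21.8 = 215.2 → 215
  B: 166 + 0.2×(128−166) = 166 − 7.6 = 158.4 → 158
rgb(159, 215, 158) = #9fd79e.

#9fd79e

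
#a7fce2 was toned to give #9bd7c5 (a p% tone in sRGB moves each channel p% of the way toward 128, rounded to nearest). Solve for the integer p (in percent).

30%

#a7fce2 is rgb(167, 252, 226); #9bd7c5 is rgb(155, 215, 197).
On the G channel (widest range): 215 ≈ 252 + (p/100)(128 − 252), so p ≈ 100×(215 − 252)/(128 − 252) = -3700/-124 = 29.84.
p = 30 reproduces all three channels after rounding.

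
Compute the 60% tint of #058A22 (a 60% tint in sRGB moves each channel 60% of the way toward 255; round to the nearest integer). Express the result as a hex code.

#058A22 is rgb(5, 138, 34).
Lerp each channel 60% toward 255:
  R: 5 + 150 = 155 → 155
  G: 138 + 70.2 = 208.2 → 208
  B: 34 + 0.6×(255−34) = 34 + 132.6 = 166.6 → 167
rgb(155, 208, 167) = #9BD0A7.

#9BD0A7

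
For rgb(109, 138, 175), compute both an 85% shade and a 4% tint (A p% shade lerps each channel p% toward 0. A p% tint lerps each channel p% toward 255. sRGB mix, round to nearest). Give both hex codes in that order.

85% shade:
  R: 109 − 92.65 = 16.35 → 16
  G: 138 − 117.3 = 20.7 → 21
  B: 175 + 0.85×(0−175) = 175 − 148.75 = 26.25 → 26
  → #10151a
4% tint:
  R: 109 + 5.84 = 114.84 → 115
  G: 138 + 0.04×(255−138) = 138 + 4.68 = 142.68 → 143
  B: 175 + 0.04×(255−175) = 175 + 3.2 = 178.2 → 178
  → #738fb2

#10151a, #738fb2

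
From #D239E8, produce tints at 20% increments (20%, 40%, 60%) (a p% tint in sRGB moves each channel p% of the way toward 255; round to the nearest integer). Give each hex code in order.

#D239E8 is rgb(210, 57, 232).
20%: (210 + 9 = 219→219, 57 + 39.6 = 96.6→97, 232 + 4.6 = 236.6→237) → #DB61ED
40%: (210 + 18 = 228→228, 57 + 79.2 = 136.2→136, 232 + 9.2 = 241.2→241) → #E488F1
60%: (210 + 27 = 237→237, 57 + 118.8 = 175.8→176, 232 + 13.8 = 245.8→246) → #EDB0F6

#DB61ED, #E488F1, #EDB0F6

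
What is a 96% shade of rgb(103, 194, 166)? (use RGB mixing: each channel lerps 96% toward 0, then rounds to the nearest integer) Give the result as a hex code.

A 96% shade moves each channel 96% toward 0:
  R: 103 − 98.88 = 4.12 → 4
  G: 194 − 186.24 = 7.76 → 8
  B: 166 − 159.36 = 6.64 → 7
rgb(4, 8, 7) = #040807.

#040807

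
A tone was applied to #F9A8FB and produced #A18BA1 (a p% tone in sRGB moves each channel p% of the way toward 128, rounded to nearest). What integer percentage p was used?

#F9A8FB is rgb(249, 168, 251); #A18BA1 is rgb(161, 139, 161).
On the B channel (widest range): 161 ≈ 251 + (p/100)(128 − 251), so p ≈ 100×(161 − 251)/(128 − 251) = -9000/-123 = 73.17.
p = 73 reproduces all three channels after rounding.

73%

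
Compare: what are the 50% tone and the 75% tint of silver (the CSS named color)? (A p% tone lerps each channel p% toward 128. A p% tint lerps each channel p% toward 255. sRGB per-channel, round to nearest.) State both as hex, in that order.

#a0a0a0, #efefef

CSS silver is rgb(192, 192, 192).
50% tone:
  R: 192 + 0.5×(128−192) = 192 − 32 = 160 → 160
  G: 192 + 0.5×(128−192) = 192 − 32 = 160 → 160
  B: 192 + 0.5×(128−192) = 192 − 32 = 160 → 160
  → #a0a0a0
75% tint:
  R: 192 + 47.25 = 239.25 → 239
  G: 192 + 0.75×(255−192) = 192 + 47.25 = 239.25 → 239
  B: 192 + 0.75×(255−192) = 192 + 47.25 = 239.25 → 239
  → #efefef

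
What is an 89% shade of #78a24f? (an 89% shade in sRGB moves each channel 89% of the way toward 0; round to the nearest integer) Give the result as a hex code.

#0d1209

#78a24f is rgb(120, 162, 79).
An 89% shade moves each channel 89% toward 0:
  R: 120 − 106.8 = 13.2 → 13
  G: 162 + 0.89×(0−162) = 162 − 144.18 = 17.82 → 18
  B: 79 − 70.31 = 8.69 → 9
rgb(13, 18, 9) = #0d1209.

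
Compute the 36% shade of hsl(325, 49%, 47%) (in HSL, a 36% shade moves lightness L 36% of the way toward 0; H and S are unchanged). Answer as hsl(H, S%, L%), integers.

L moves 36% from 47 toward 0: 47 − 16.92 = 30.08 → 30.
H and S are unchanged.

hsl(325, 49%, 30%)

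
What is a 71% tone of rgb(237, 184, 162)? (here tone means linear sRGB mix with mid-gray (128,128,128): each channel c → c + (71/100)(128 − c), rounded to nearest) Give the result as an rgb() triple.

A 71% tone moves each channel 71% toward 128:
  R: 237 − 77.39 = 159.61 → 160
  G: 184 − 39.76 = 144.24 → 144
  B: 162 + 0.71×(128−162) = 162 − 24.14 = 137.86 → 138

rgb(160, 144, 138)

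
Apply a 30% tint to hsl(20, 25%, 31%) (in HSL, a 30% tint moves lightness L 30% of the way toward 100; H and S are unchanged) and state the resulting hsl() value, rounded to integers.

L moves 30% from 31 toward 100: 31 + 20.7 = 51.7 → 52.
H and S are unchanged.

hsl(20, 25%, 52%)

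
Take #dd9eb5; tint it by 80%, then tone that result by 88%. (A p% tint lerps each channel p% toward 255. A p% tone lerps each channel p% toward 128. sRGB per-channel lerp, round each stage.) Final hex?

#8e8d8d

#dd9eb5 is rgb(221, 158, 181).
Per channel, c → c + 0.8(255 − c):
  R: 221 + 27.2 = 248.2 → 248
  G: 158 + 0.8×(255−158) = 158 + 77.6 = 235.6 → 236
  B: 181 + 0.8×(255−181) = 181 + 59.2 = 240.2 → 240
After the tint: rgb(248, 236, 240) = #f8ecf0.
An 88% tone moves each channel 88% toward 128:
  R: 248 + 0.88×(128−248) = 248 − 105.6 = 142.4 → 142
  G: 236 + 0.88×(128−236) = 236 − 95.04 = 140.96 → 141
  B: 240 + 0.88×(128−240) = 240 − 98.56 = 141.44 → 141
rgb(142, 141, 141) = #8e8d8d.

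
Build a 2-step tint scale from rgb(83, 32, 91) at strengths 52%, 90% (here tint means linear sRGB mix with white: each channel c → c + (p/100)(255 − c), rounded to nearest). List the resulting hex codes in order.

#AC94B0, #EEE9EF

52%: (83 + 89.44 = 172.44→172, 32 + 115.96 = 147.96→148, 91 + 85.28 = 176.28→176) → #AC94B0
90%: (83 + 154.8 = 237.8→238, 32 + 200.7 = 232.7→233, 91 + 147.6 = 238.6→239) → #EEE9EF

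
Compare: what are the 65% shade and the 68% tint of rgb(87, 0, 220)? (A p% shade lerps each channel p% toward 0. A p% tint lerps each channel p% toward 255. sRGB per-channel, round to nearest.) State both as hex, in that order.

#1E004D, #C9ADF4

65% shade:
  R: 87 − 56.55 = 30.45 → 30
  G: 0 + 0.65×(0−0) = 0 + 0 = 0 → 0
  B: 220 + 0.65×(0−220) = 220 − 143 = 77 → 77
  → #1E004D
68% tint:
  R: 87 + 114.24 = 201.24 → 201
  G: 0 + 173.4 = 173.4 → 173
  B: 220 + 0.68×(255−220) = 220 + 23.8 = 243.8 → 244
  → #C9ADF4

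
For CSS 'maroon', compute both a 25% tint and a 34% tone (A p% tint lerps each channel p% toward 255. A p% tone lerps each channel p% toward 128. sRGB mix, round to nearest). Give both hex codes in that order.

CSS maroon is rgb(128, 0, 0).
25% tint:
  R: 128 + 0.25×(255−128) = 128 + 31.75 = 159.75 → 160
  G: 0 + 63.75 = 63.75 → 64
  B: 0 + 63.75 = 63.75 → 64
  → #a04040
34% tone:
  R: 128 + 0.34×(128−128) = 128 + 0 = 128 → 128
  G: 0 + 0.34×(128−0) = 0 + 43.52 = 43.52 → 44
  B: 0 + 0.34×(128−0) = 0 + 43.52 = 43.52 → 44
  → #802c2c

#a04040, #802c2c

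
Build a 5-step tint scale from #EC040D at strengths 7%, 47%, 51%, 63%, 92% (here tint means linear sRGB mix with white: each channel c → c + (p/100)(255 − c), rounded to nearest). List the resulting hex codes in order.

#ED161E, #F57A7F, #F68488, #F8A2A5, #FDEBEC

#EC040D is rgb(236, 4, 13).
7%: (236 + 1.33 = 237.33→237, 4 + 17.57 = 21.57→22, 13 + 16.94 = 29.94→30) → #ED161E
47%: (236 + 8.93 = 244.93→245, 4 + 117.97 = 121.97→122, 13 + 113.74 = 126.74→127) → #F57A7F
51%: (236 + 9.69 = 245.69→246, 4 + 128.01 = 132.01→132, 13 + 123.42 = 136.42→136) → #F68488
63%: (236 + 11.97 = 247.97→248, 4 + 158.13 = 162.13→162, 13 + 152.46 = 165.46→165) → #F8A2A5
92%: (236 + 17.48 = 253.48→253, 4 + 230.92 = 234.92→235, 13 + 222.64 = 235.64→236) → #FDEBEC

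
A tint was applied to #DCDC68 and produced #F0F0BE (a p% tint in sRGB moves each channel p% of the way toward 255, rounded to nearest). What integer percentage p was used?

57%

#DCDC68 is rgb(220, 220, 104); #F0F0BE is rgb(240, 240, 190).
On the B channel (widest range): 190 ≈ 104 + (p/100)(255 − 104), so p ≈ 100×(190 − 104)/(255 − 104) = 8600/151 = 56.95.
p = 57 reproduces all three channels after rounding.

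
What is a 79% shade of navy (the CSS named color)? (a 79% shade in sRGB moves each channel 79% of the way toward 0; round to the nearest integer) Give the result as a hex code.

CSS navy is rgb(0, 0, 128).
A 79% shade moves each channel 79% toward 0:
  R: 0 + 0.79×(0−0) = 0 + 0 = 0 → 0
  G: 0 + 0 = 0 → 0
  B: 128 + 0.79×(0−128) = 128 − 101.12 = 26.88 → 27
rgb(0, 0, 27) = #00001B.

#00001B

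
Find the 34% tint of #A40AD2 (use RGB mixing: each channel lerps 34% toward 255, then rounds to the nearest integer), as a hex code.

#A40AD2 is rgb(164, 10, 210).
Per channel, c → c + 0.34(255 − c):
  R: 164 + 0.34×(255−164) = 164 + 30.94 = 194.94 → 195
  G: 10 + 83.3 = 93.3 → 93
  B: 210 + 15.3 = 225.3 → 225
rgb(195, 93, 225) = #C35DE1.

#C35DE1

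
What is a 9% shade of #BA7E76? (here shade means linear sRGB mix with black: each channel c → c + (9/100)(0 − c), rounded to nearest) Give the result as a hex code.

#A9736B

#BA7E76 is rgb(186, 126, 118).
Per channel, c → c + 0.09(0 − c):
  R: 186 + 0.09×(0−186) = 186 − 16.74 = 169.26 → 169
  G: 126 + 0.09×(0−126) = 126 − 11.34 = 114.66 → 115
  B: 118 + 0.09×(0−118) = 118 − 10.62 = 107.38 → 107
rgb(169, 115, 107) = #A9736B.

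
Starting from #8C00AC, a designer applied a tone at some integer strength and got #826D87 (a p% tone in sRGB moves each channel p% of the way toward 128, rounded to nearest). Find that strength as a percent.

#8C00AC is rgb(140, 0, 172); #826D87 is rgb(130, 109, 135).
On the G channel (widest range): 109 ≈ 0 + (p/100)(128 − 0), so p ≈ 100×(109 − 0)/(128 − 0) = 10900/128 = 85.16.
p = 85 reproduces all three channels after rounding.

85%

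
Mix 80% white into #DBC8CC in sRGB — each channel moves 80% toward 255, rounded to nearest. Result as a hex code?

#DBC8CC is rgb(219, 200, 204).
Lerp each channel 80% toward 255:
  R: 219 + 0.8×(255−219) = 219 + 28.8 = 247.8 → 248
  G: 200 + 0.8×(255−200) = 200 + 44 = 244 → 244
  B: 204 + 40.8 = 244.8 → 245
rgb(248, 244, 245) = #F8F4F5.

#F8F4F5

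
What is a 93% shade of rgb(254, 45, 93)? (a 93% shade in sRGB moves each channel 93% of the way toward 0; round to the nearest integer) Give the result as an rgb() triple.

A 93% shade moves each channel 93% toward 0:
  R: 254 + 0.93×(0−254) = 254 − 236.22 = 17.78 → 18
  G: 45 + 0.93×(0−45) = 45 − 41.85 = 3.15 → 3
  B: 93 + 0.93×(0−93) = 93 − 86.49 = 6.51 → 7

rgb(18, 3, 7)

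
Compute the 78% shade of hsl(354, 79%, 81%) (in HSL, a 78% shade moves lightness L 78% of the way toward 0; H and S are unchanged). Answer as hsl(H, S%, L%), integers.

hsl(354, 79%, 18%)

L moves 78% from 81 toward 0: 81 − 63.18 = 17.82 → 18.
H and S are unchanged.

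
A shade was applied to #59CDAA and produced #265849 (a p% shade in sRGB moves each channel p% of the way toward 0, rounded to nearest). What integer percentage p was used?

57%

#59CDAA is rgb(89, 205, 170); #265849 is rgb(38, 88, 73).
On the G channel (widest range): 88 ≈ 205 + (p/100)(0 − 205), so p ≈ 100×(88 − 205)/(0 − 205) = -11700/-205 = 57.07.
p = 57 reproduces all three channels after rounding.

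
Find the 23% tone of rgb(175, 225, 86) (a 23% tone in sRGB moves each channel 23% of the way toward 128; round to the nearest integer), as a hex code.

A 23% tone moves each channel 23% toward 128:
  R: 175 − 10.81 = 164.19 → 164
  G: 225 − 22.31 = 202.69 → 203
  B: 86 + 0.23×(128−86) = 86 + 9.66 = 95.66 → 96
rgb(164, 203, 96) = #A4CB60.

#A4CB60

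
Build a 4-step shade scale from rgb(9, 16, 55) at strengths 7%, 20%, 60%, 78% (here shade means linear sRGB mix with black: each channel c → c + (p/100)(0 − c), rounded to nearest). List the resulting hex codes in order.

7%: (9 − 0.63 = 8.37→8, 16 − 1.12 = 14.88→15, 55 − 3.85 = 51.15→51) → #080F33
20%: (9 − 1.8 = 7.2→7, 16 − 3.2 = 12.8→13, 55 − 11 = 44→44) → #070D2C
60%: (9 − 5.4 = 3.6→4, 16 − 9.6 = 6.4→6, 55 − 33 = 22→22) → #040616
78%: (9 − 7.02 = 1.98→2, 16 − 12.48 = 3.52→4, 55 − 42.9 = 12.1→12) → #02040C

#080F33, #070D2C, #040616, #02040C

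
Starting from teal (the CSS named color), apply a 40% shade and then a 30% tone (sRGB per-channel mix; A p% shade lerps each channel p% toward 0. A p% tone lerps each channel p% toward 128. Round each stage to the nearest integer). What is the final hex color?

CSS teal is rgb(0, 128, 128).
Lerp each channel 40% toward 0:
  R: 0 + 0 = 0 → 0
  G: 128 + 0.4×(0−128) = 128 − 51.2 = 76.8 → 77
  B: 128 + 0.4×(0−128) = 128 − 51.2 = 76.8 → 77
After the shade: rgb(0, 77, 77) = #004D4D.
Lerp each channel 30% toward 128:
  R: 0 + 0.3×(128−0) = 0 + 38.4 = 38.4 → 38
  G: 77 + 0.3×(128−77) = 77 + 15.3 = 92.3 → 92
  B: 77 + 0.3×(128−77) = 77 + 15.3 = 92.3 → 92
rgb(38, 92, 92) = #265C5C.

#265C5C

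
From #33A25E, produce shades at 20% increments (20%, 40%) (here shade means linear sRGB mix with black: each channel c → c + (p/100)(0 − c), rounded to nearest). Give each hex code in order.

#29824B, #1F6138

#33A25E is rgb(51, 162, 94).
20%: (51 − 10.2 = 40.8→41, 162 − 32.4 = 129.6→130, 94 − 18.8 = 75.2→75) → #29824B
40%: (51 − 20.4 = 30.6→31, 162 − 64.8 = 97.2→97, 94 − 37.6 = 56.4→56) → #1F6138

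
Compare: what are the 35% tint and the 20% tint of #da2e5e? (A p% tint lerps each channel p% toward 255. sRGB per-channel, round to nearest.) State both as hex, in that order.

#da2e5e is rgb(218, 46, 94).
35% tint:
  R: 218 + 12.95 = 230.95 → 231
  G: 46 + 0.35×(255−46) = 46 + 73.15 = 119.15 → 119
  B: 94 + 0.35×(255−94) = 94 + 56.35 = 150.35 → 150
  → #e77796
20% tint:
  R: 218 + 0.2×(255−218) = 218 + 7.4 = 225.4 → 225
  G: 46 + 0.2×(255−46) = 46 + 41.8 = 87.8 → 88
  B: 94 + 32.2 = 126.2 → 126
  → #e1587e

#e77796, #e1587e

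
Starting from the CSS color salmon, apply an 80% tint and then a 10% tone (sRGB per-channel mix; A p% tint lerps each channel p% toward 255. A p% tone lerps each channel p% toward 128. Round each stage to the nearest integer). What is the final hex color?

#F1DCD9

CSS salmon is rgb(250, 128, 114).
Lerp each channel 80% toward 255:
  R: 250 + 0.8×(255−250) = 250 + 4 = 254 → 254
  G: 128 + 0.8×(255−128) = 128 + 101.6 = 229.6 → 230
  B: 114 + 0.8×(255−114) = 114 + 112.8 = 226.8 → 227
After the tint: rgb(254, 230, 227) = #FEE6E3.
Per channel, c → c + 0.1(128 − c):
  R: 254 − 12.6 = 241.4 → 241
  G: 230 − 10.2 = 219.8 → 220
  B: 227 + 0.1×(128−227) = 227 − 9.9 = 217.1 → 217
rgb(241, 220, 217) = #F1DCD9.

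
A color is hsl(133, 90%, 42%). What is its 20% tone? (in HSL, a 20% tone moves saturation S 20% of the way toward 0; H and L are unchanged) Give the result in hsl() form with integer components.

S moves 20% from 90 toward 0: 90 − 18 = 72 → 72.
H and L are unchanged.

hsl(133, 72%, 42%)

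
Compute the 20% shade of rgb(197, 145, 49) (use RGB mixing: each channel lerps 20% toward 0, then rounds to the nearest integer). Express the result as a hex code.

Per channel, c → c + 0.2(0 − c):
  R: 197 + 0.2×(0−197) = 197 − 39.4 = 157.6 → 158
  G: 145 + 0.2×(0−145) = 145 − 29 = 116 → 116
  B: 49 − 9.8 = 39.2 → 39
rgb(158, 116, 39) = #9e7427.

#9e7427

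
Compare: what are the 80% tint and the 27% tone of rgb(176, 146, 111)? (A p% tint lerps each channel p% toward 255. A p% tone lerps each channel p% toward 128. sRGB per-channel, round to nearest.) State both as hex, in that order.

#efe9e2, #a38d74

80% tint:
  R: 176 + 63.2 = 239.2 → 239
  G: 146 + 87.2 = 233.2 → 233
  B: 111 + 115.2 = 226.2 → 226
  → #efe9e2
27% tone:
  R: 176 + 0.27×(128−176) = 176 − 12.96 = 163.04 → 163
  G: 146 + 0.27×(128−146) = 146 − 4.86 = 141.14 → 141
  B: 111 + 0.27×(128−111) = 111 + 4.59 = 115.59 → 116
  → #a38d74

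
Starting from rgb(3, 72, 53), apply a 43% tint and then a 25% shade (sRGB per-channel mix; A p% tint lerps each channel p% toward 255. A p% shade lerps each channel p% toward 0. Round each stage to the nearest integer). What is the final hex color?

Lerp each channel 43% toward 255:
  R: 3 + 108.36 = 111.36 → 111
  G: 72 + 0.43×(255−72) = 72 + 78.69 = 150.69 → 151
  B: 53 + 86.86 = 139.86 → 140
After the tint: rgb(111, 151, 140) = #6f978c.
Lerp each channel 25% toward 0:
  R: 111 + 0.25×(0−111) = 111 − 27.75 = 83.25 → 83
  G: 151 + 0.25×(0−151) = 151 − 37.75 = 113.25 → 113
  B: 140 + 0.25×(0−140) = 140 − 35 = 105 → 105
rgb(83, 113, 105) = #537169.

#537169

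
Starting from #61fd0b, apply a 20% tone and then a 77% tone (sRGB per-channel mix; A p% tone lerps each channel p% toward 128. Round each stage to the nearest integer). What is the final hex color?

#61fd0b is rgb(97, 253, 11).
Per channel, c → c + 0.2(128 − c):
  R: 97 + 6.2 = 103.2 → 103
  G: 253 − 25 = 228 → 228
  B: 11 + 23.4 = 34.4 → 34
After the tone: rgb(103, 228, 34) = #67e422.
Per channel, c → c + 0.77(128 − c):
  R: 103 + 0.77×(128−103) = 103 + 19.25 = 122.25 → 122
  G: 228 + 0.77×(128−228) = 228 − 77 = 151 → 151
  B: 34 + 0.77×(128−34) = 34 + 72.38 = 106.38 → 106
rgb(122, 151, 106) = #7a976a.

#7a976a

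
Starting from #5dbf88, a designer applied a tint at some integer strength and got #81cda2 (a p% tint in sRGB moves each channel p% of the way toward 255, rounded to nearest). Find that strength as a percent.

#5dbf88 is rgb(93, 191, 136); #81cda2 is rgb(129, 205, 162).
On the R channel (widest range): 129 ≈ 93 + (p/100)(255 − 93), so p ≈ 100×(129 − 93)/(255 − 93) = 3600/162 = 22.22.
p = 22 reproduces all three channels after rounding.

22%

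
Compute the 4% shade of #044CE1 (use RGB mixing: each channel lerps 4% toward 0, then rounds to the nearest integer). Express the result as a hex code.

#044CE1 is rgb(4, 76, 225).
Per channel, c → c + 0.04(0 − c):
  R: 4 − 0.16 = 3.84 → 4
  G: 76 − 3.04 = 72.96 → 73
  B: 225 + 0.04×(0−225) = 225 − 9 = 216 → 216
rgb(4, 73, 216) = #0449D8.

#0449D8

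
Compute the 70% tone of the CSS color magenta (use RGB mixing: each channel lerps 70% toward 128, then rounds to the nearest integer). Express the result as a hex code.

CSS magenta is rgb(255, 0, 255).
A 70% tone moves each channel 70% toward 128:
  R: 255 − 88.9 = 166.1 → 166
  G: 0 + 0.7×(128−0) = 0 + 89.6 = 89.6 → 90
  B: 255 + 0.7×(128−255) = 255 − 88.9 = 166.1 → 166
rgb(166, 90, 166) = #A65AA6.

#A65AA6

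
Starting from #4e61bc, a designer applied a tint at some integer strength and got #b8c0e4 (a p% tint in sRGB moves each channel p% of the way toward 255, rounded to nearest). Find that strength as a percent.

60%

#4e61bc is rgb(78, 97, 188); #b8c0e4 is rgb(184, 192, 228).
On the R channel (widest range): 184 ≈ 78 + (p/100)(255 − 78), so p ≈ 100×(184 − 78)/(255 − 78) = 10600/177 = 59.89.
p = 60 reproduces all three channels after rounding.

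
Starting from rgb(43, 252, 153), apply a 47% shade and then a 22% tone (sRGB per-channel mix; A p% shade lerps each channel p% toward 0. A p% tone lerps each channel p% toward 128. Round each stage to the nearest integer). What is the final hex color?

Lerp each channel 47% toward 0:
  R: 43 + 0.47×(0−43) = 43 − 20.21 = 22.79 → 23
  G: 252 − 118.44 = 133.56 → 134
  B: 153 + 0.47×(0−153) = 153 − 71.91 = 81.09 → 81
After the shade: rgb(23, 134, 81) = #178651.
Lerp each channel 22% toward 128:
  R: 23 + 0.22×(128−23) = 23 + 23.1 = 46.1 → 46
  G: 134 + 0.22×(128−134) = 134 − 1.32 = 132.68 → 133
  B: 81 + 10.34 = 91.34 → 91
rgb(46, 133, 91) = #2E855B.

#2E855B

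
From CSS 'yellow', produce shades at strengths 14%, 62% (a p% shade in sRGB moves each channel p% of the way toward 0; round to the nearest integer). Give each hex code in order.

#DBDB00, #616100

CSS yellow is rgb(255, 255, 0).
14%: (255 − 35.7 = 219.3→219, 255 − 35.7 = 219.3→219, 0→0) → #DBDB00
62%: (255 − 158.1 = 96.9→97, 255 − 158.1 = 96.9→97, 0→0) → #616100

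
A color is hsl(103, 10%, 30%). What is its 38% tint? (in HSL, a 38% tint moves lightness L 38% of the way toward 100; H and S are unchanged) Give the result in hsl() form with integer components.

hsl(103, 10%, 57%)

L moves 38% from 30 toward 100: 30 + 26.6 = 56.6 → 57.
H and S are unchanged.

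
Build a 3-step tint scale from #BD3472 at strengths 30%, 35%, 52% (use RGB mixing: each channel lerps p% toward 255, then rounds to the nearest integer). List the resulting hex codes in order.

#BD3472 is rgb(189, 52, 114).
30%: (189 + 19.8 = 208.8→209, 52 + 60.9 = 112.9→113, 114 + 42.3 = 156.3→156) → #D1719C
35%: (189 + 23.1 = 212.1→212, 52 + 71.05 = 123.05→123, 114 + 49.35 = 163.35→163) → #D47BA3
52%: (189 + 34.32 = 223.32→223, 52 + 105.56 = 157.56→158, 114 + 73.32 = 187.32→187) → #DF9EBB

#D1719C, #D47BA3, #DF9EBB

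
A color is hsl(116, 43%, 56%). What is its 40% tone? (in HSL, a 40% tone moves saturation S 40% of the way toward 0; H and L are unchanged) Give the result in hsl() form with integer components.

hsl(116, 26%, 56%)

S moves 40% from 43 toward 0: 43 − 17.2 = 25.8 → 26.
H and L are unchanged.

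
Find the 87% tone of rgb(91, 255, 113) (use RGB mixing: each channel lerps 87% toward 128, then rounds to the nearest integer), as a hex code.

Per channel, c → c + 0.87(128 − c):
  R: 91 + 32.19 = 123.19 → 123
  G: 255 + 0.87×(128−255) = 255 − 110.49 = 144.51 → 145
  B: 113 + 13.05 = 126.05 → 126
rgb(123, 145, 126) = #7b917e.

#7b917e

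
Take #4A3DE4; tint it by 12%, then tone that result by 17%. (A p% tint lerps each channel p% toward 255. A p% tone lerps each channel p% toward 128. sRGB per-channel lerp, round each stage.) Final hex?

#655BD5

#4A3DE4 is rgb(74, 61, 228).
Lerp each channel 12% toward 255:
  R: 74 + 0.12×(255−74) = 74 + 21.72 = 95.72 → 96
  G: 61 + 23.28 = 84.28 → 84
  B: 228 + 0.12×(255−228) = 228 + 3.24 = 231.24 → 231
After the tint: rgb(96, 84, 231) = #6054E7.
Per channel, c → c + 0.17(128 − c):
  R: 96 + 0.17×(128−96) = 96 + 5.44 = 101.44 → 101
  G: 84 + 7.48 = 91.48 → 91
  B: 231 − 17.51 = 213.49 → 213
rgb(101, 91, 213) = #655BD5.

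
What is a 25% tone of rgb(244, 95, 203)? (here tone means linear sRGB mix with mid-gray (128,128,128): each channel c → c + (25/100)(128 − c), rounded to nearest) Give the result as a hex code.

#D767B8

Per channel, c → c + 0.25(128 − c):
  R: 244 − 29 = 215 → 215
  G: 95 + 0.25×(128−95) = 95 + 8.25 = 103.25 → 103
  B: 203 − 18.75 = 184.25 → 184
rgb(215, 103, 184) = #D767B8.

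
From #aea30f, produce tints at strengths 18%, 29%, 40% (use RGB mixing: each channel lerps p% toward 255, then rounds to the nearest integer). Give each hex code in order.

#aea30f is rgb(174, 163, 15).
18%: (174 + 14.58 = 188.58→189, 163 + 16.56 = 179.56→180, 15 + 43.2 = 58.2→58) → #bdb43a
29%: (174 + 23.49 = 197.49→197, 163 + 26.68 = 189.68→190, 15 + 69.6 = 84.6→85) → #c5be55
40%: (174 + 32.4 = 206.4→206, 163 + 36.8 = 199.8→200, 15 + 96 = 111→111) → #cec86f

#bdb43a, #c5be55, #cec86f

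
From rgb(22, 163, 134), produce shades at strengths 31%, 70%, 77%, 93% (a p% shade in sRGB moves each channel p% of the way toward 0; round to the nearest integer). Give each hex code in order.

#0F705C, #073128, #05251F, #020B09

31%: (22 − 6.82 = 15.18→15, 163 − 50.53 = 112.47→112, 134 − 41.54 = 92.46→92) → #0F705C
70%: (22 − 15.4 = 6.6→7, 163 − 114.1 = 48.9→49, 134 − 93.8 = 40.2→40) → #073128
77%: (22 − 16.94 = 5.06→5, 163 − 125.51 = 37.49→37, 134 − 103.18 = 30.82→31) → #05251F
93%: (22 − 20.46 = 1.54→2, 163 − 151.59 = 11.41→11, 134 − 124.62 = 9.38→9) → #020B09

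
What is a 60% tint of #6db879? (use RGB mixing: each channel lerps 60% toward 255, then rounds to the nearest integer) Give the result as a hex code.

#c5e3c9

#6db879 is rgb(109, 184, 121).
A 60% tint moves each channel 60% toward 255:
  R: 109 + 87.6 = 196.6 → 197
  G: 184 + 42.6 = 226.6 → 227
  B: 121 + 0.6×(255−121) = 121 + 80.4 = 201.4 → 201
rgb(197, 227, 201) = #c5e3c9.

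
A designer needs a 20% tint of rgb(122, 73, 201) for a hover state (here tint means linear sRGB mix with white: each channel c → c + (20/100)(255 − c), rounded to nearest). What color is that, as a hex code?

A 20% tint moves each channel 20% toward 255:
  R: 122 + 26.6 = 148.6 → 149
  G: 73 + 0.2×(255−73) = 73 + 36.4 = 109.4 → 109
  B: 201 + 0.2×(255−201) = 201 + 10.8 = 211.8 → 212
rgb(149, 109, 212) = #956DD4.

#956DD4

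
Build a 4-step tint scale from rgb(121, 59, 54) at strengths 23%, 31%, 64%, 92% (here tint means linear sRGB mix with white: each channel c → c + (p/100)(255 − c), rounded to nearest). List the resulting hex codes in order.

#986864, #A37874, #CFB8B7, #F4EFEF

23%: (121 + 30.82 = 151.82→152, 59 + 45.08 = 104.08→104, 54 + 46.23 = 100.23→100) → #986864
31%: (121 + 41.54 = 162.54→163, 59 + 60.76 = 119.76→120, 54 + 62.31 = 116.31→116) → #A37874
64%: (121 + 85.76 = 206.76→207, 59 + 125.44 = 184.44→184, 54 + 128.64 = 182.64→183) → #CFB8B7
92%: (121 + 123.28 = 244.28→244, 59 + 180.32 = 239.32→239, 54 + 184.92 = 238.92→239) → #F4EFEF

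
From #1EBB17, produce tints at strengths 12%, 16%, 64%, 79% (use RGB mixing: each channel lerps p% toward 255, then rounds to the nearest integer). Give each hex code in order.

#1EBB17 is rgb(30, 187, 23).
12%: (30 + 27 = 57→57, 187 + 8.16 = 195.16→195, 23 + 27.84 = 50.84→51) → #39C333
16%: (30 + 36 = 66→66, 187 + 10.88 = 197.88→198, 23 + 37.12 = 60.12→60) → #42C63C
64%: (30 + 144 = 174→174, 187 + 43.52 = 230.52→231, 23 + 148.48 = 171.48→171) → #AEE7AB
79%: (30 + 177.75 = 207.75→208, 187 + 53.72 = 240.72→241, 23 + 183.28 = 206.28→206) → #D0F1CE

#39C333, #42C63C, #AEE7AB, #D0F1CE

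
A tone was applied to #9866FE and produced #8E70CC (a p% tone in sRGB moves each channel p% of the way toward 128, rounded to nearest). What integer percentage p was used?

#9866FE is rgb(152, 102, 254); #8E70CC is rgb(142, 112, 204).
On the B channel (widest range): 204 ≈ 254 + (p/100)(128 − 254), so p ≈ 100×(204 − 254)/(128 − 254) = -5000/-126 = 39.68.
p = 40 reproduces all three channels after rounding.

40%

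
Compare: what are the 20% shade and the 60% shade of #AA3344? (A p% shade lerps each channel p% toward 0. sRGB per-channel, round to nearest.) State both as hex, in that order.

#AA3344 is rgb(170, 51, 68).
20% shade:
  R: 170 + 0.2×(0−170) = 170 − 34 = 136 → 136
  G: 51 + 0.2×(0−51) = 51 − 10.2 = 40.8 → 41
  B: 68 + 0.2×(0−68) = 68 − 13.6 = 54.4 → 54
  → #882936
60% shade:
  R: 170 − 102 = 68 → 68
  G: 51 − 30.6 = 20.4 → 20
  B: 68 + 0.6×(0−68) = 68 − 40.8 = 27.2 → 27
  → #44141B

#882936, #44141B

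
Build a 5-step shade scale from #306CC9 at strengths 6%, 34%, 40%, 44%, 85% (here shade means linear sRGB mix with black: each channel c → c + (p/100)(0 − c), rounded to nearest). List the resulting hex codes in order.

#306CC9 is rgb(48, 108, 201).
6%: (48 − 2.88 = 45.12→45, 108 − 6.48 = 101.52→102, 201 − 12.06 = 188.94→189) → #2D66BD
34%: (48 − 16.32 = 31.68→32, 108 − 36.72 = 71.28→71, 201 − 68.34 = 132.66→133) → #204785
40%: (48 − 19.2 = 28.8→29, 108 − 43.2 = 64.8→65, 201 − 80.4 = 120.6→121) → #1D4179
44%: (48 − 21.12 = 26.88→27, 108 − 47.52 = 60.48→60, 201 − 88.44 = 112.56→113) → #1B3C71
85%: (48 − 40.8 = 7.2→7, 108 − 91.8 = 16.2→16, 201 − 170.85 = 30.15→30) → #07101E

#2D66BD, #204785, #1D4179, #1B3C71, #07101E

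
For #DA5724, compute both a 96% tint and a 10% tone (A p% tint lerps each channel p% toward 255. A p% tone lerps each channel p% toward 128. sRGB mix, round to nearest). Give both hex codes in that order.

#FEF8F6, #D15B2D

#DA5724 is rgb(218, 87, 36).
96% tint:
  R: 218 + 35.52 = 253.52 → 254
  G: 87 + 0.96×(255−87) = 87 + 161.28 = 248.28 → 248
  B: 36 + 0.96×(255−36) = 36 + 210.24 = 246.24 → 246
  → #FEF8F6
10% tone:
  R: 218 − 9 = 209 → 209
  G: 87 + 4.1 = 91.1 → 91
  B: 36 + 0.1×(128−36) = 36 + 9.2 = 45.2 → 45
  → #D15B2D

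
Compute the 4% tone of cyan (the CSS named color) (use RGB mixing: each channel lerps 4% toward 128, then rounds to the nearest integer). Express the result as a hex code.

CSS cyan is rgb(0, 255, 255).
Lerp each channel 4% toward 128:
  R: 0 + 5.12 = 5.12 → 5
  G: 255 + 0.04×(128−255) = 255 − 5.08 = 249.92 → 250
  B: 255 − 5.08 = 249.92 → 250
rgb(5, 250, 250) = #05FAFA.

#05FAFA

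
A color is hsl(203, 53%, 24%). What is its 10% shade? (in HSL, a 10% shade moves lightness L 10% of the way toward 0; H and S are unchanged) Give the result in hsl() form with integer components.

hsl(203, 53%, 22%)

L moves 10% from 24 toward 0: 24 − 2.4 = 21.6 → 22.
H and S are unchanged.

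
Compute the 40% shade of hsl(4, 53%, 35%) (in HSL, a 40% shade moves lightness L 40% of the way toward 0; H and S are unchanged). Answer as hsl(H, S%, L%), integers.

hsl(4, 53%, 21%)

L moves 40% from 35 toward 0: 35 − 14 = 21 → 21.
H and S are unchanged.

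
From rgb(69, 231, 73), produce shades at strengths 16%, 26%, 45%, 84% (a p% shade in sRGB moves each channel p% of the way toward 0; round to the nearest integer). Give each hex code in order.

#3ac23d, #33ab36, #267f28, #0b250c

16%: (69 − 11.04 = 57.96→58, 231 − 36.96 = 194.04→194, 73 − 11.68 = 61.32→61) → #3ac23d
26%: (69 − 17.94 = 51.06→51, 231 − 60.06 = 170.94→171, 73 − 18.98 = 54.02→54) → #33ab36
45%: (69 − 31.05 = 37.95→38, 231 − 103.95 = 127.05→127, 73 − 32.85 = 40.15→40) → #267f28
84%: (69 − 57.96 = 11.04→11, 231 − 194.04 = 36.96→37, 73 − 61.32 = 11.68→12) → #0b250c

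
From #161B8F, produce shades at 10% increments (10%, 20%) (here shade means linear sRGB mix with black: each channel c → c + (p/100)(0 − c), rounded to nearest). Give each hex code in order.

#141881, #121672

#161B8F is rgb(22, 27, 143).
10%: (22 − 2.2 = 19.8→20, 27 − 2.7 = 24.3→24, 143 − 14.3 = 128.7→129) → #141881
20%: (22 − 4.4 = 17.6→18, 27 − 5.4 = 21.6→22, 143 − 28.6 = 114.4→114) → #121672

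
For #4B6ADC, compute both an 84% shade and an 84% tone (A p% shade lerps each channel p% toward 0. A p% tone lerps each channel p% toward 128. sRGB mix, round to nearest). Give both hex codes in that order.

#0C1123, #787C8F

#4B6ADC is rgb(75, 106, 220).
84% shade:
  R: 75 + 0.84×(0−75) = 75 − 63 = 12 → 12
  G: 106 + 0.84×(0−106) = 106 − 89.04 = 16.96 → 17
  B: 220 + 0.84×(0−220) = 220 − 184.8 = 35.2 → 35
  → #0C1123
84% tone:
  R: 75 + 0.84×(128−75) = 75 + 44.52 = 119.52 → 120
  G: 106 + 0.84×(128−106) = 106 + 18.48 = 124.48 → 124
  B: 220 + 0.84×(128−220) = 220 − 77.28 = 142.72 → 143
  → #787C8F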